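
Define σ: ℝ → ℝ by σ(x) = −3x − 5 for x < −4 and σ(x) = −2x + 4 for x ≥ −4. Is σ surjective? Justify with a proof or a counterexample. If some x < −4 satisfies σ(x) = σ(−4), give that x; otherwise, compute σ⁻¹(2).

Both pieces are strictly decreasing (slopes −3 and −2), so each is injective on its own interval.
The left piece maps (−∞, −4) onto (7, ∞); the right piece maps [−4, ∞) onto (−∞, 12].
The union (7, ∞) ∪ (−∞, 12] covers ℝ, so σ is surjective.
For the follow-up: the images overlap, so an x < −4 with σ(x) = σ(−4) exists. σ(−4) = 12; solving −3x − 5 = 12 for x < −4 gives x = (12 + 5)/(−3) = −17/3.

-17/3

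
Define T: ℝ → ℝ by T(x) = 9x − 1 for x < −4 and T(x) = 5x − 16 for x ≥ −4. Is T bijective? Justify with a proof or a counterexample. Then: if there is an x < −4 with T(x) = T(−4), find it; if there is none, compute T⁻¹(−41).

-40/9

Both pieces are strictly increasing (slopes 9 and 5), so each is injective on its own interval.
The left piece maps (−∞, −4) onto (−∞, −37); the right piece maps [−4, ∞) onto [−36, ∞).
The images leave a gap (−37 has no preimage), so T is not surjective, hence not bijective.
Because the two images are disjoint, no x < −4 has T(x) = T(−4), so we compute T⁻¹(−41): −41 lies in (−∞, −37), so solve 9x − 1 = −41: x = (−41 + 1)/9 = −40/9.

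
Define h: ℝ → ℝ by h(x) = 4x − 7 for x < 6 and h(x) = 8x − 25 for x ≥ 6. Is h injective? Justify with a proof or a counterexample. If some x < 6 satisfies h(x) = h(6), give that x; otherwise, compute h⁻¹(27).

13/2

Both pieces are strictly increasing (slopes 4 and 8), so each is injective on its own interval.
The left piece maps (−∞, 6) onto (−∞, 17); the right piece maps [6, ∞) onto [23, ∞).
These images are disjoint, so no value is attained by both pieces. Therefore h is injective.
Because the two images are disjoint, no x < 6 has h(x) = h(6), so we compute h⁻¹(27): 27 lies in [23, ∞), so solve 8x − 25 = 27: x = (27 + 25)/8 = 13/2.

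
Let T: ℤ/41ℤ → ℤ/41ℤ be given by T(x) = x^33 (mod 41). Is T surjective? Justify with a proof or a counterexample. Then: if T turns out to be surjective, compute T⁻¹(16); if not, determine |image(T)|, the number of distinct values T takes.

Since 41 is prime, the nonzero elements of ℤ/41ℤ form a cyclic group of order 40.
As gcd(33, 40) = 1, raising to the 33rd power is a bijection on this group: if a^33 ≡ b^33 then (ab^{−1})^33 = 1, and the only element of order dividing gcd(33, 40) = 1 is 1, so a = b.
With T(0) = 0 this makes T injective on all of ℤ/41ℤ, hence bijective (finite equal-size domain and codomain). In particular T is surjective.
Since T is surjective, we find the preimage of 16. The inverse of x ↦ x^33 on (ℤ/41ℤ)^× is x ↦ x^17, because 33·17 = 561 = 14·40 + 1 ≡ 1 (mod 40) and x^{40} = 1 for x ≠ 0 (Fermat). So T⁻¹(16) = 16^17 mod 41.
Repeated squaring mod 41: 16^1 ≡ 16, 16^2 ≡ 16² = 256 ≡ 10, 16^4 ≡ 10² = 100 ≡ 18, 16^8 ≡ 18² = 324 ≡ 37, 16^16 ≡ 37² = 1369 ≡ 16. Since 17 = 16 + 1, 16^17 ≡ 16·16: 16·16 = 256 ≡ 10. So 16^17 ≡ 10 (mod 41).
Hence T⁻¹(16) = 10.

10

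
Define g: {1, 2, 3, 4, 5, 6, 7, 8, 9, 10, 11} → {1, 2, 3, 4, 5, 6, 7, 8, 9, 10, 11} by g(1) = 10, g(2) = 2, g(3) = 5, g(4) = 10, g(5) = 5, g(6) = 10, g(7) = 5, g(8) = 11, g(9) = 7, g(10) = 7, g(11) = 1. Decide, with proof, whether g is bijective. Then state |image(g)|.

6

g(1) = 10 = g(4) with 1 ≠ 4, so g is not injective, hence not bijective.
The image of g is {1, 2, 5, 7, 10, 11}, which has 6 elements.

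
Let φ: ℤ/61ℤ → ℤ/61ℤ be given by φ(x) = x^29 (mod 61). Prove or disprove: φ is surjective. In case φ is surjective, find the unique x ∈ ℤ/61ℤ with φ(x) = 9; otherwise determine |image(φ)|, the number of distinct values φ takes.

Since 61 is prime, the nonzero elements of ℤ/61ℤ form a cyclic group of order 60.
As gcd(29, 60) = 1, raising to the 29th power is a bijection on this group: if a^29 ≡ b^29 then (ab^{−1})^29 = 1, and the only element of order dividing gcd(29, 60) = 1 is 1, so a = b.
With φ(0) = 0 this makes φ injective on all of ℤ/61ℤ, hence bijective (finite equal-size domain and codomain). In particular φ is surjective.
Since φ is surjective, we find the preimage of 9. The inverse of x ↦ x^29 on (ℤ/61ℤ)^× is x ↦ x^29, because 29·29 = 841 = 14·60 + 1 ≡ 1 (mod 60) and x^{60} = 1 for x ≠ 0 (Fermat). So φ⁻¹(9) = 9^29 mod 61.
Repeated squaring mod 61: 9^1 ≡ 9, 9^2 ≡ 9² = 81 ≡ 20, 9^4 ≡ 20² = 400 ≡ 34, 9^8 ≡ 34² = 1156 ≡ 58, 9^16 ≡ 58² = 3364 ≡ 9. Since 29 = 16 + 8 + 4 + 1, 9^29 ≡ 9·58·34·9: 9·58 = 522 ≡ 34, then 34·34 = 1156 ≡ 58, then 58·9 = 522 ≡ 34. So 9^29 ≡ 34 (mod 61).
Hence φ⁻¹(9) = 34.

34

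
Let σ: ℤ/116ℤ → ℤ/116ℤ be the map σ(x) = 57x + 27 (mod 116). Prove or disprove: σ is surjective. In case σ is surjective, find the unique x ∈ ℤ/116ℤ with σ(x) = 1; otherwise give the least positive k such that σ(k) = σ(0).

26

Since gcd(57, 116) = 1, 57 is invertible modulo 116. Euclid's algorithm: 116 = 2·57 + 2, 57 = 28·2 + 1; back-substituting gives 1 = 57·57 − 28·116, so 57⁻¹ ≡ 57 (mod 116).
For any y ∈ ℤ/116ℤ, x = 57(y − 27) mod 116 satisfies σ(x) = 57·57(y − 27) + 27 ≡ y (since 57·57 ≡ 1 mod 116). So every y has a preimage.
Thus σ is surjective.
Since σ is surjective, we find σ⁻¹(1): we need 57x ≡ 1 − 27 ≡ 90 (mod 116). Using 57⁻¹ = 57: x ≡ 57·90 = 5130 = 44·116 + 26, so x = 26.
Check: σ(26) = 57·26 + 27 = 1509 = 13·116 + 1 ≡ 1 (mod 116).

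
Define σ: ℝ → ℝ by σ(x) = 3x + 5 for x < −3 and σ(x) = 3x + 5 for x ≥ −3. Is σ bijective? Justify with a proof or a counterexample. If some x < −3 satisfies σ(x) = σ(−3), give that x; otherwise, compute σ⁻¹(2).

-1

Both pieces are strictly increasing (slopes 3 and 3), so each is injective on its own interval.
The left piece maps (−∞, −3) onto (−∞, −4); the right piece maps [−3, ∞) onto [−4, ∞).
Since −4 = −4, the images partition ℝ: σ is injective and surjective, hence bijective.
Because the two images are disjoint, no x < −3 has σ(x) = σ(−3), so we compute σ⁻¹(2): 2 lies in [−4, ∞), so solve 3x + 5 = 2: x = (2 − 5)/3 = −1.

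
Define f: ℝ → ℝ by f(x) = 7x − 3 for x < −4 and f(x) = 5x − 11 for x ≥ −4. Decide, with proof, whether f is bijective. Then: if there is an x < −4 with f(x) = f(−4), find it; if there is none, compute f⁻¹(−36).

-33/7

Both pieces are strictly increasing (slopes 7 and 5), so each is injective on its own interval.
The left piece maps (−∞, −4) onto (−∞, −31); the right piece maps [−4, ∞) onto [−31, ∞).
Since −31 = −31, the images partition ℝ: f is injective and surjective, hence bijective.
Because the two images are disjoint, no x < −4 has f(x) = f(−4), so we compute f⁻¹(−36): −36 lies in (−∞, −31), so solve 7x − 3 = −36: x = (−36 + 3)/7 = −33/7.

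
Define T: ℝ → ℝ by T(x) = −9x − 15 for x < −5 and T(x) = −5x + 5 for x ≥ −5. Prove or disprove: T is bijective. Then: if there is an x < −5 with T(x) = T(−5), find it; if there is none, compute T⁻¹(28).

Both pieces are strictly decreasing (slopes −9 and −5), so each is injective on its own interval.
The left piece maps (−∞, −5) onto (30, ∞); the right piece maps [−5, ∞) onto (−∞, 30].
Since 30 = 30, the images partition ℝ: T is injective and surjective, hence bijective.
Because the two images are disjoint, no x < −5 has T(x) = T(−5), so we compute T⁻¹(28): 28 lies in (−∞, 30], so solve −5x + 5 = 28: x = (28 − 5)/(−5) = −23/5.

-23/5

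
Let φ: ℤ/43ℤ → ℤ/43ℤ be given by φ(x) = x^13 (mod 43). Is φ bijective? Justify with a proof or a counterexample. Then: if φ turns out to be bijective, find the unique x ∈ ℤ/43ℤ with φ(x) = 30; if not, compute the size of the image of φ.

Since 43 is prime, the nonzero elements of ℤ/43ℤ form a cyclic group of order 42.
As gcd(13, 42) = 1, raising to the 13th power is a bijection on this group: if s^13 ≡ t^13 then (st^{−1})^13 = 1, and the only element of order dividing gcd(13, 42) = 1 is 1, so s = t.
With φ(0) = 0 this makes φ injective on all of ℤ/43ℤ, hence bijective (finite equal-size domain and codomain). In particular φ is bijective.
Since φ is bijective, we find the preimage of 30. The inverse of x ↦ x^13 on (ℤ/43ℤ)^× is x ↦ x^13, because 13·13 = 169 = 4·42 + 1 ≡ 1 (mod 42) and x^{42} = 1 for x ≠ 0 (Fermat). So φ⁻¹(30) = 30^13 mod 43.
Repeated squaring mod 43: 30^1 ≡ 30, 30^2 ≡ 30² = 900 ≡ 40, 30^4 ≡ 40² = 1600 ≡ 9, 30^8 ≡ 9² = 81 ≡ 38. Since 13 = 8 + 4 + 1, 30^13 ≡ 38·9·30: 38·9 = 342 ≡ 41, then 41·30 = 1230 ≡ 26. So 30^13 ≡ 26 (mod 43).
Hence φ⁻¹(30) = 26.

26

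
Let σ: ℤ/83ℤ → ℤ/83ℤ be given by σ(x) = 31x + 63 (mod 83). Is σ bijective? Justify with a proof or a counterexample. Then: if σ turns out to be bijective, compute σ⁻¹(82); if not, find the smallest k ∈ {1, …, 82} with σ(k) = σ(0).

Suppose σ(x_1) = σ(x_2) in ℤ/83ℤ. Then 31x_1 + 63 ≡ 31x_2 + 63 (mod 83), hence 31(x_1 − x_2) ≡ 0 (mod 83).
Since gcd(31, 83) = 1, 31 is invertible modulo 83, so x_1 − x_2 ≡ 0 (mod 83), i.e. x_1 = x_2.
We now compute 31⁻¹ mod 83 explicitly. Euclid's algorithm: 83 = 2·31 + 21, 31 = 1·21 + 10, 21 = 2·10 + 1; back-substituting gives 1 = 75·31 − 28·83, so 31⁻¹ ≡ 75 (mod 83).
Then y ↦ 75(y − 63) is a two-sided inverse to σ, so every y ∈ ℤ/83ℤ has a preimage.
Therefore σ is bijective.
Since σ is bijective, we find σ⁻¹(82): we need 31x ≡ 82 − 63 ≡ 19 (mod 83). Using 31⁻¹ = 75: x ≡ 75·19 = 1425 = 17·83 + 14, so x = 14.
Check: σ(14) = 31·14 + 63 = 497 = 5·83 + 82 ≡ 82 (mod 83).

14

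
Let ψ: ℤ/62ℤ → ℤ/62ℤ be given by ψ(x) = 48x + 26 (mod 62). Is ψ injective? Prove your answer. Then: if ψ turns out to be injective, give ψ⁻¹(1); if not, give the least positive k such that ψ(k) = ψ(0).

Recall: injectivity means: for all a, b in the domain, ψ(a) = ψ(b) implies a = b.
We have gcd(48, 62) = 2 > 1. Taking a = 0 and b = 31: ψ(0) = 26 and ψ(31) = 48·31 + 26 = 1514 ≡ 26 (mod 62).
So ψ(0) = ψ(31) while 0 ≠ 31, thus ψ is not injective.
Since ψ is not injective, we find the least positive k with ψ(k) = ψ(0): this means 48k ≡ 0 (mod 62), i.e. 62 ∣ 48k. Since gcd(48, 62) = 2, dividing through by 2 this holds exactly when 31 ∣ 24k, and as gcd(24, 31) = 1, exactly when 31 ∣ k.
The smallest positive such k is 31.

31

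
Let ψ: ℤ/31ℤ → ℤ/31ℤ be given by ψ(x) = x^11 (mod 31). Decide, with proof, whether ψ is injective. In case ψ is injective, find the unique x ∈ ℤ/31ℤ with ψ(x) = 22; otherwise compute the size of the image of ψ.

17

Since 31 is prime, the nonzero elements of ℤ/31ℤ form a cyclic group of order 30.
As gcd(11, 30) = 1, raising to the 11th power is a bijection on this group: if a^11 ≡ b^11 then (ab^{−1})^11 = 1, and the only element of order dividing gcd(11, 30) = 1 is 1, so a = b.
With ψ(0) = 0 this makes ψ injective on all of ℤ/31ℤ, hence bijective (finite equal-size domain and codomain). In particular ψ is injective.
Since ψ is injective, we find the preimage of 22. The inverse of x ↦ x^11 on (ℤ/31ℤ)^× is x ↦ x^11, because 11·11 = 121 = 4·30 + 1 ≡ 1 (mod 30) and x^{30} = 1 for x ≠ 0 (Fermat). So ψ⁻¹(22) = 22^11 mod 31.
Repeated squaring mod 31: 22^1 ≡ 22, 22^2 ≡ 22² = 484 ≡ 19, 22^4 ≡ 19² = 361 ≡ 20, 22^8 ≡ 20² = 400 ≡ 28. Since 11 = 8 + 2 + 1, 22^11 ≡ 28·19·22: 28·19 = 532 ≡ 5, then 5·22 = 110 ≡ 17. So 22^11 ≡ 17 (mod 31).
Hence ψ⁻¹(22) = 17.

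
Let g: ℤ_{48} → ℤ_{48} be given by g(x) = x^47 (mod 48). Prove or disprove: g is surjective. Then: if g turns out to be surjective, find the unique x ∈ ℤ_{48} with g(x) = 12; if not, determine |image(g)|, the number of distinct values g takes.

g(0) = 0^47 = 0.
g(6): Repeated squaring mod 48: 6^1 ≡ 6, 6^2 ≡ 6² = 36, 6^4 ≡ 36² = 1296 ≡ 0, 6^8 ≡ 0² = 0, 6^16 ≡ 0² = 0, 6^32 ≡ 0² = 0. Since 47 = 32 + 8 + 4 + 2 + 1, 6^47 ≡ 0·0·0·36·6: 0·0 = 0, then 0·0 = 0, then 0·36 = 0, then 0·6 = 0. So 6^47 ≡ 0 (mod 48).
So g(0) = g(6) = 0 while 0 ≠ 6, so g is not injective.
A non-injective map from the 48-element set ℤ_{48} to itself takes at most 47 distinct values, so it cannot be surjective. Therefore g is not surjective.
Since g is not surjective, we determine |image(g)|. Computing x^47 mod 48 for each x (by repeated squaring, reducing mod 48 at every step), the values g(0), g(1), …, g(47) are: 0, 1, 32, 27, 16, 29, 0, 7, 32, 9, 16, 35, 0, 37, 32, 15, 16, 17, 0, 43, 32, 45, 16, 23, 0, 25, 32, 3, 16, 5, 0, 31, 32, 33, 16, 11, 0, 13, 32, 39, 16, 41, 0, 19, 32, 21, 16, 47.
The distinct values are {0, 1, 3, 5, 7, 9, 11, 13, 15, 16, 17, 19, 21, 23, 25, 27, 29, 31, 32, 33, 35, 37, 39, 41, 43, 45, 47}; there are 27 of them.

27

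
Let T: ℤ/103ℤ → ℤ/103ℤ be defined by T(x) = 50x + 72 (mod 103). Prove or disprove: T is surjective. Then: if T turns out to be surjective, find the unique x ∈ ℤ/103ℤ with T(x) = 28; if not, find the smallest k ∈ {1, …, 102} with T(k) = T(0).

98

Recall that T is surjective if every y in the codomain equals T(x) for some x in the domain.
Since gcd(50, 103) = 1, 50 is invertible modulo 103. Euclid's algorithm: 103 = 2·50 + 3, 50 = 16·3 + 2, 3 = 1·2 + 1; back-substituting gives 1 = 68·50 − 33·103, so 50⁻¹ ≡ 68 (mod 103).
For any y ∈ ℤ/103ℤ, x = 68(y − 72) mod 103 satisfies T(x) = 50·68(y − 72) + 72 ≡ y (since 50·68 ≡ 1 mod 103). So every y has a preimage.
So T is surjective.
Since T is surjective, we find T⁻¹(28): we need 50x ≡ 28 − 72 ≡ 59 (mod 103). Using 50⁻¹ = 68: x ≡ 68·59 = 4012 = 38·103 + 98, so x = 98.
Check: T(98) = 50·98 + 72 = 4972 = 48·103 + 28 ≡ 28 (mod 103).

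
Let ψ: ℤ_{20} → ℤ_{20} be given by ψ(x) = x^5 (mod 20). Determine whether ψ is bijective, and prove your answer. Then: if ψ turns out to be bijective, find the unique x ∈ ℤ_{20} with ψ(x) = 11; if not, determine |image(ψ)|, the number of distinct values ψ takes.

15

ψ(0) = 0^5 = 0.
ψ(10): Repeated squaring mod 20: 10^1 ≡ 10, 10^2 ≡ 10² = 100 ≡ 0, 10^4 ≡ 0² = 0. Since 5 = 4 + 1, 10^5 ≡ 0·10: 0·10 = 0. So 10^5 ≡ 0 (mod 20).
So ψ(0) = ψ(10) = 0 while 0 ≠ 10, hence ψ is not injective, hence not bijective.
Since ψ is not bijective, we determine |image(ψ)|. Computing x^5 mod 20 for each x (by repeated squaring, reducing mod 20 at every step), the values ψ(0), ψ(1), …, ψ(19) are: 0, 1, 12, 3, 4, 5, 16, 7, 8, 9, 0, 11, 12, 13, 4, 15, 16, 17, 8, 19.
The distinct values are {0, 1, 3, 4, 5, 7, 8, 9, 11, 12, 13, 15, 16, 17, 19}; there are 15 of them.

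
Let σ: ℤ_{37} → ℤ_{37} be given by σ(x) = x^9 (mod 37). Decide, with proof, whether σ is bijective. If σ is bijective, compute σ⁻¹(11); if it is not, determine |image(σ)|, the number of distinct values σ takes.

5

σ(3): Repeated squaring mod 37: 3^1 ≡ 3, 3^2 ≡ 3² = 9, 3^4 ≡ 9² = 81 ≡ 7, 3^8 ≡ 7² = 49 ≡ 12. Since 9 = 8 + 1, 3^9 ≡ 12·3: 12·3 = 36. So 3^9 ≡ 36 (mod 37).
σ(4): Repeated squaring mod 37: 4^1 ≡ 4, 4^2 ≡ 4² = 16, 4^4 ≡ 16² = 256 ≡ 34, 4^8 ≡ 34² = 1156 ≡ 9. Since 9 = 8 + 1, 4^9 ≡ 9·4: 9·4 = 36. So 4^9 ≡ 36 (mod 37).
So σ(3) = σ(4) = 36 while 3 ≠ 4, therefore σ is not injective, hence not bijective.
Since σ is not bijective, we determine |image(σ)|. Computing x^9 mod 37 for each x (by repeated squaring, reducing mod 37 at every step), the values σ(0), σ(1), …, σ(36) are: 0, 1, 31, 36, 36, 6, 6, 1, 6, 1, 1, 36, 1, 6, 31, 31, 1, 6, 31, 6, 31, 36, 6, 6, 31, 36, 1, 36, 36, 31, 36, 31, 31, 1, 1, 6, 36.
The distinct values are {0, 1, 6, 31, 36}; there are 5 of them.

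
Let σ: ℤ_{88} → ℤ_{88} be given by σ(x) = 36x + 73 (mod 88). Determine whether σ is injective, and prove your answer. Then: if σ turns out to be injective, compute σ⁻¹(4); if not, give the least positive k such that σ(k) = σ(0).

By definition, σ is injective when σ(u) = σ(v) forces u = v.
We have gcd(36, 88) = 4 > 1. Taking u = 0 and v = 22: σ(0) = 73 and σ(22) = 36·22 + 73 = 865 ≡ 73 (mod 88).
So σ(0) = σ(22) while 0 ≠ 22, therefore σ is not injective.
Since σ is not injective, we find the least positive k with σ(k) = σ(0): this means 36k ≡ 0 (mod 88), i.e. 88 ∣ 36k. Since gcd(36, 88) = 4, dividing through by 4 this holds exactly when 22 ∣ 9k, and as gcd(9, 22) = 1, exactly when 22 ∣ k.
The smallest positive such k is 22.

22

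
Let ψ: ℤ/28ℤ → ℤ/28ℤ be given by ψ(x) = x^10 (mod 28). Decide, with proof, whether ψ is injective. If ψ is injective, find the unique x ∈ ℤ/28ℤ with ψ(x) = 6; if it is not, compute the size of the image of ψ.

ψ(6): Repeated squaring mod 28: 6^1 ≡ 6, 6^2 ≡ 6² = 36 ≡ 8, 6^4 ≡ 8² = 64 ≡ 8, 6^8 ≡ 8² = 64 ≡ 8. Since 10 = 8 + 2, 6^10 ≡ 8·8: 8·8 = 64 ≡ 8. So 6^10 ≡ 8 (mod 28).
ψ(8): Repeated squaring mod 28: 8^1 ≡ 8, 8^2 ≡ 8² = 64 ≡ 8, 8^4 ≡ 8² = 64 ≡ 8, 8^8 ≡ 8² = 64 ≡ 8. Since 10 = 8 + 2, 8^10 ≡ 8·8: 8·8 = 64 ≡ 8. So 8^10 ≡ 8 (mod 28).
So ψ(6) = ψ(8) = 8 while 6 ≠ 8, therefore ψ is not injective.
Since ψ is not injective, we determine |image(ψ)|. Computing x^10 mod 28 for each x (by repeated squaring, reducing mod 28 at every step), the values ψ(0), ψ(1), …, ψ(27) are: 0, 1, 16, 25, 4, 9, 8, 21, 8, 9, 4, 25, 16, 1, 0, 1, 16, 25, 4, 9, 8, 21, 8, 9, 4, 25, 16, 1.
The distinct values are {0, 1, 4, 8, 9, 16, 21, 25}; there are 8 of them.

8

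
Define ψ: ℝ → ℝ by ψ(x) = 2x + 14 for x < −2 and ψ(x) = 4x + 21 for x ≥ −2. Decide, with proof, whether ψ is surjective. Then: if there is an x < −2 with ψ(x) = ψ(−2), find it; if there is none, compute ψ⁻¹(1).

-13/2

Both pieces are strictly increasing (slopes 2 and 4), so each is injective on its own interval.
The left piece maps (−∞, −2) onto (−∞, 10); the right piece maps [−2, ∞) onto [13, ∞).
The union (−∞, 10) ∪ [13, ∞) omits the interval between 10 and 13; in particular 10 has no preimage. So ψ is not surjective.
Because the two images are disjoint, no x < −2 has ψ(x) = ψ(−2), so we compute ψ⁻¹(1): 1 lies in (−∞, 10), so solve 2x + 14 = 1: x = (1 − 14)/2 = −13/2.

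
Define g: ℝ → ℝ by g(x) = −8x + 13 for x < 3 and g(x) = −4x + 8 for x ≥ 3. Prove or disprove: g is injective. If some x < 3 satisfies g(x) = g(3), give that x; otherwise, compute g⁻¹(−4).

17/8

Both pieces are strictly decreasing (slopes −8 and −4), so each is injective on its own interval.
The left piece maps (−∞, 3) onto (−11, ∞); the right piece maps [3, ∞) onto (−∞, −4].
These images overlap. In particular g(3) = −4 (right piece), and solving −8x + 13 = −4 on the left piece gives x = 17/8 < 3.
So g(17/8) = g(3) with 17/8 ≠ 3, and g is not injective. This x = 17/8 is the requested value below 3.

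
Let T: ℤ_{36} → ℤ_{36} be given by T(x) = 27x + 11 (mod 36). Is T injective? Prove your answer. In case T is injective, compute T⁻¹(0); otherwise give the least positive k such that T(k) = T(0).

Recall: T is injective if T(s) = T(t) implies s = t.
We have gcd(27, 36) = 9 > 1. Taking s = 0 and t = 4: T(0) = 11 and T(4) = 27·4 + 11 = 119 ≡ 11 (mod 36).
So T(0) = T(4) while 0 ≠ 4, so T is not injective.
Since T is not injective, we find the least positive k with T(k) = T(0): this means 27k ≡ 0 (mod 36), i.e. 36 ∣ 27k. Since gcd(27, 36) = 9, dividing through by 9 this holds exactly when 4 ∣ 3k, and as gcd(3, 4) = 1, exactly when 4 ∣ k.
The smallest positive such k is 4.

4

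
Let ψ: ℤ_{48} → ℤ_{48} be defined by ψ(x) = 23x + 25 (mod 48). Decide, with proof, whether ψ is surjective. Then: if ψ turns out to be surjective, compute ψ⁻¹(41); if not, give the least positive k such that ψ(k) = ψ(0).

32

By definition, surjectivity means every element of the codomain has a preimage under ψ.
Since gcd(23, 48) = 1, 23 is invertible modulo 48. Euclid's algorithm: 48 = 2·23 + 2, 23 = 11·2 + 1; back-substituting gives 1 = 23·23 − 11·48, so 23⁻¹ ≡ 23 (mod 48).
For any y ∈ ℤ_{48}, x = 23(y − 25) mod 48 satisfies ψ(x) = 23·23(y − 25) + 25 ≡ y (since 23·23 ≡ 1 mod 48). So every y has a preimage.
Hence ψ is surjective.
Since ψ is surjective, we find ψ⁻¹(41): we need 23x ≡ 41 − 25 ≡ 16 (mod 48). Using 23⁻¹ = 23: x ≡ 23·16 = 368 = 7·48 + 32, so x = 32.
Check: ψ(32) = 23·32 + 25 = 761 = 15·48 + 41 ≡ 41 (mod 48).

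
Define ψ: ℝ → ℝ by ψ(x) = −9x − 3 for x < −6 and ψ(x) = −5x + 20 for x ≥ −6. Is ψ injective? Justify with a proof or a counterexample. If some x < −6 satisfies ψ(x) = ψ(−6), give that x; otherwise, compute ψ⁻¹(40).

-4

Both pieces are strictly decreasing (slopes −9 and −5), so each is injective on its own interval.
The left piece maps (−∞, −6) onto (51, ∞); the right piece maps [−6, ∞) onto (−∞, 50].
These images are disjoint, so no value is attained by both pieces. Therefore ψ is injective.
Because the two images are disjoint, no x < −6 has ψ(x) = ψ(−6), so we compute ψ⁻¹(40): 40 lies in (−∞, 50], so solve −5x + 20 = 40: x = (40 − 20)/(−5) = −4.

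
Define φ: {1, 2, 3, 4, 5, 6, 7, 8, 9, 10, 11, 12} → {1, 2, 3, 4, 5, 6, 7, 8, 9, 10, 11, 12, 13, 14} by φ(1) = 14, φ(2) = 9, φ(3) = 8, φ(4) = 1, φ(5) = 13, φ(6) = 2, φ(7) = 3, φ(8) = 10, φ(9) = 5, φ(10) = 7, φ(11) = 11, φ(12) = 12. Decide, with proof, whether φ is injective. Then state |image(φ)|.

12

The values φ(1), …, φ(12) are 14, 9, 8, 1, 13, 2, 3, 10, 5, 7, 11, 12 — all distinct.
So φ(u) = φ(v) only when u = v, and φ is injective.
The image of φ is {1, 2, 3, 5, 7, 8, 9, 10, 11, 12, 13, 14}, which has 12 elements.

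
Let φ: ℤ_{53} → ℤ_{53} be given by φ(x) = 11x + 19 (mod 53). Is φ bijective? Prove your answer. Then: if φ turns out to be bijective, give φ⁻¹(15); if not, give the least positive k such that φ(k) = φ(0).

Recall: injectivity means: for all s, t in the domain, φ(s) = φ(t) implies s = t.
If φ(s) = φ(t), then 11s ≡ 11t (mod 53). Because gcd(11, 53) = 1, we may cancel 11 to get s ≡ t (mod 53).
We now compute 11⁻¹ mod 53 explicitly. Euclid's algorithm: 53 = 4·11 + 9, 11 = 1·9 + 2, 9 = 4·2 + 1; back-substituting gives 1 = 29·11 − 6·53, so 11⁻¹ ≡ 29 (mod 53).
Then y ↦ 29(y − 19) is a two-sided inverse to φ, so every y ∈ ℤ_{53} has a preimage.
Thus φ is bijective.
Since φ is bijective, we find φ⁻¹(15): we need 11x ≡ 15 − 19 ≡ 49 (mod 53). Using 11⁻¹ = 29: x ≡ 29·49 = 1421 = 26·53 + 43, so x = 43.
Check: φ(43) = 11·43 + 19 = 492 = 9·53 + 15 ≡ 15 (mod 53).

43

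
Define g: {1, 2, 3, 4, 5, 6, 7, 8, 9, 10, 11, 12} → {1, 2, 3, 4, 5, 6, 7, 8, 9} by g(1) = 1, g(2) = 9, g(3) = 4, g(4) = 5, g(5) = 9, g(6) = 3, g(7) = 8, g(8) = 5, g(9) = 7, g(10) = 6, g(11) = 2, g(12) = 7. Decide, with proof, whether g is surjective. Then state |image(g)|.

9

Every element of the codomain has a preimage: 1 = g(1), 2 = g(11), 3 = g(6), 4 = g(3), 5 = g(4), 6 = g(10), 7 = g(9), 8 = g(7), 9 = g(2).
So g is surjective.
The image of g is {1, 2, 3, 4, 5, 6, 7, 8, 9}, which has 9 elements.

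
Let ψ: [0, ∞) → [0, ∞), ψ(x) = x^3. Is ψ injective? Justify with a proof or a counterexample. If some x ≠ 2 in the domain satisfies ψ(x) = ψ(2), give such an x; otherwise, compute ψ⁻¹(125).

5

On [0, ∞), x ↦ x^3 is strictly increasing, so ψ(s) = ψ(t) forces s = t. Hence ψ is injective.
Since x ↦ x^3 is strictly increasing on [0, ∞), it is injective there, so no x ≠ 2 in the domain has ψ(x) = ψ(2). We therefore compute ψ⁻¹(125) = 125^{1/3} = 5 (indeed 5^3 = 125).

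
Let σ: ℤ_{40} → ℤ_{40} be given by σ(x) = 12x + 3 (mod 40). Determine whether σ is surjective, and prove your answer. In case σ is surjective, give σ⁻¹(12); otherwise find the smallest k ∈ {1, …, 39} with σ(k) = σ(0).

10

Since gcd(12, 40) = 4, we have 12x ≡ 0 (mod 4) for all x, so σ(x) ≡ 3 (mod 4).
But 0 ≢ 3 (mod 4), so 0 ∈ ℤ_{40} has no preimage. Therefore σ is not surjective.
Since σ is not surjective, we find the least positive k with σ(k) = σ(0): this means 12k ≡ 0 (mod 40), i.e. 40 ∣ 12k. Since gcd(12, 40) = 4, dividing through by 4 this holds exactly when 10 ∣ 3k, and as gcd(3, 10) = 1, exactly when 10 ∣ k.
The smallest positive such k is 10.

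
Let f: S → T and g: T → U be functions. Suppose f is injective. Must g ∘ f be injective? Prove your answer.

No. Take S = T = U = {0, 1, 2}, f = identity (injective), and g(x) = 0 for every x.
Then (g ∘ f)(0) = 0 = (g ∘ f)(2) with 0 ≠ 2, so g ∘ f is not injective.

not injective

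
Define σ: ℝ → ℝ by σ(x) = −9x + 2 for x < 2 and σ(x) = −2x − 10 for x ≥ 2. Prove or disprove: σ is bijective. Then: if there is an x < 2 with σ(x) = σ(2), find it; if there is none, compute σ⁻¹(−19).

Both pieces are strictly decreasing (slopes −9 and −2), so each is injective on its own interval.
The left piece maps (−∞, 2) onto (−16, ∞); the right piece maps [2, ∞) onto (−∞, −14].
These images overlap. In particular σ(2) = −14 (right piece), and solving −9x + 2 = −14 on the left piece gives x = 16/9 < 2.
So σ(16/9) = σ(2) with 16/9 ≠ 2, and σ is not injective, hence not bijective. This x = 16/9 is the requested value below 2.

16/9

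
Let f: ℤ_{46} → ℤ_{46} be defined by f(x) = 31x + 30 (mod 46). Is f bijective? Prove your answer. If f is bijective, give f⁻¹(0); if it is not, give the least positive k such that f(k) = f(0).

If f(a) = f(b), then 31a ≡ 31b (mod 46). Because gcd(31, 46) = 1, we may cancel 31 to get a ≡ b (mod 46).
We now compute 31⁻¹ mod 46 explicitly. Euclid's algorithm: 46 = 1·31 + 15, 31 = 2·15 + 1; back-substituting gives 1 = 3·31 − 2·46, so 31⁻¹ ≡ 3 (mod 46).
Then y ↦ 3(y − 30) is a two-sided inverse to f, so every y ∈ ℤ_{46} has a preimage.
So f is bijective.
Since f is bijective, we find f⁻¹(0): we need 31x ≡ 0 − 30 ≡ 16 (mod 46). Using 31⁻¹ = 3: x ≡ 3·16 = 48 = 1·46 + 2, so x = 2.
Check: f(2) = 31·2 + 30 = 92 = 2·46 + 0 ≡ 0 (mod 46).

2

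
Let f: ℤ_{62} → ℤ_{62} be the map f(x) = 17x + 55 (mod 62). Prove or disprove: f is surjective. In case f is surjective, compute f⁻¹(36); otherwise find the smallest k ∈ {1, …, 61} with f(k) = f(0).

39

Since gcd(17, 62) = 1, 17 is invertible modulo 62. Euclid's algorithm: 62 = 3·17 + 11, 17 = 1·11 + 6, 11 = 1·6 + 5, 6 = 1·5 + 1; back-substituting gives 1 = 11·17 − 3·62, so 17⁻¹ ≡ 11 (mod 62).
Then y ↦ 11(y − 55) is a two-sided inverse to f, so every y ∈ ℤ_{62} has a preimage.
Therefore f is surjective.
Since f is surjective, we find f⁻¹(36): we need 17x ≡ 36 − 55 ≡ 43 (mod 62). Using 17⁻¹ = 11: x ≡ 11·43 = 473 = 7·62 + 39, so x = 39.
Check: f(39) = 17·39 + 55 = 718 = 11·62 + 36 ≡ 36 (mod 62).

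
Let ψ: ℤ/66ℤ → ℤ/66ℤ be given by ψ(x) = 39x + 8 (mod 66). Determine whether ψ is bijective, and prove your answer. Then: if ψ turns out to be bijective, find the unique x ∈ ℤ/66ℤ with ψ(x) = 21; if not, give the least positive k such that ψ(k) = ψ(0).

We have gcd(39, 66) = 3 > 1. Taking s = 0 and t = 22: ψ(0) = 8 and ψ(22) = 39·22 + 8 = 866 ≡ 8 (mod 66).
So ψ(0) = ψ(22) while 0 ≠ 22, hence ψ is not injective, hence not bijective.
Since ψ is not bijective, we find the least positive k with ψ(k) = ψ(0): this means 39k ≡ 0 (mod 66), i.e. 66 ∣ 39k. Since gcd(39, 66) = 3, dividing through by 3 this holds exactly when 22 ∣ 13k, and as gcd(13, 22) = 1, exactly when 22 ∣ k.
The smallest positive such k is 22.

22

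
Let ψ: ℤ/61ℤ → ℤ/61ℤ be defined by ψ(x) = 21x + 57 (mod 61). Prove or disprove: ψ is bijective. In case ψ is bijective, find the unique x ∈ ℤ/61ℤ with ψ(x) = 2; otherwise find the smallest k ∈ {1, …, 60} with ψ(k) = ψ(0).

By definition, ψ is injective when ψ(s) = ψ(t) forces s = t.
If ψ(s) = ψ(t), then 21s ≡ 21t (mod 61). Because gcd(21, 61) = 1, we may cancel 21 to get s ≡ t (mod 61).
We now compute 21⁻¹ mod 61 explicitly. Euclid's algorithm: 61 = 2·21 + 19, 21 = 1·19 + 2, 19 = 9·2 + 1; back-substituting gives 1 = 32·21 − 11·61, so 21⁻¹ ≡ 32 (mod 61).
For any y ∈ ℤ/61ℤ, x = 32(y − 57) mod 61 satisfies ψ(x) = 21·32(y − 57) + 57 ≡ y (since 21·32 ≡ 1 mod 61). So every y has a preimage.
Therefore ψ is bijective.
Since ψ is bijective, we compute ψ⁻¹(2): solve 21x + 57 ≡ 2 (mod 61), i.e. 21x ≡ 6 (mod 61).
Multiplying by 21⁻¹ = 32 gives x ≡ 32·6 = 192 = 3·61 + 9 ≡ 9 (mod 61).
Check: ψ(9) = 21·9 + 57 = 246 = 4·61 + 2 ≡ 2 (mod 61).

9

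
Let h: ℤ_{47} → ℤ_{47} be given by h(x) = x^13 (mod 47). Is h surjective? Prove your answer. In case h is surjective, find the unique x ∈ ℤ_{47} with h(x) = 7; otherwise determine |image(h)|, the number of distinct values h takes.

Since 47 is prime, the nonzero elements of ℤ_{47} form a cyclic group of order 46.
As gcd(13, 46) = 1, raising to the 13th power is a bijection on this group: if x_1^13 ≡ x_2^13 then (x_1x_2^{−1})^13 = 1, and the only element of order dividing gcd(13, 46) = 1 is 1, so x_1 = x_2.
With h(0) = 0 this makes h injective on all of ℤ_{47}, hence bijective (finite equal-size domain and codomain). In particular h is surjective.
Since h is surjective, we find the preimage of 7. The inverse of x ↦ x^13 on (ℤ_{47})^× is x ↦ x^39, because 13·39 = 507 = 11·46 + 1 ≡ 1 (mod 46) and x^{46} = 1 for x ≠ 0 (Fermat). So h⁻¹(7) = 7^39 mod 47.
Repeated squaring mod 47: 7^1 ≡ 7, 7^2 ≡ 7² = 49 ≡ 2, 7^4 ≡ 2² = 4, 7^8 ≡ 4² = 16, 7^16 ≡ 16² = 256 ≡ 21, 7^32 ≡ 21² = 441 ≡ 18. Since 39 = 32 + 4 + 2 + 1, 7^39 ≡ 18·4·2·7: 18·4 = 72 ≡ 25, then 25·2 = 50 ≡ 3, then 3·7 = 21. So 7^39 ≡ 21 (mod 47).
Hence h⁻¹(7) = 21.

21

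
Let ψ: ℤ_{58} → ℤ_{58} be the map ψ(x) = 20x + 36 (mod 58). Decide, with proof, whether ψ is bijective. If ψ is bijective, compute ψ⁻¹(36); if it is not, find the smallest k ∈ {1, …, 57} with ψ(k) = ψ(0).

Recall: injectivity means: for all x_1, x_2 in the domain, ψ(x_1) = ψ(x_2) implies x_1 = x_2.
We have gcd(20, 58) = 2 > 1. Taking x_1 = 0 and x_2 = 29: ψ(0) = 36 and ψ(29) = 20·29 + 36 = 616 ≡ 36 (mod 58).
So ψ(0) = ψ(29) while 0 ≠ 29, therefore ψ is not injective, hence not bijective.
Since ψ is not bijective, we find the least positive k with ψ(k) = ψ(0): this means 20k ≡ 0 (mod 58), i.e. 58 ∣ 20k. Since gcd(20, 58) = 2, dividing through by 2 this holds exactly when 29 ∣ 10k, and as gcd(10, 29) = 1, exactly when 29 ∣ k.
The smallest positive such k is 29.

29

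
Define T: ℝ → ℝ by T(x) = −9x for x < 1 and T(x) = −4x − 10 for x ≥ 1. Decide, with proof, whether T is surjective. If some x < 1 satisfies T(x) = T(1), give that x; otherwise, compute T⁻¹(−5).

Both pieces are strictly decreasing (slopes −9 and −4), so each is injective on its own interval.
The left piece maps (−∞, 1) onto (−9, ∞); the right piece maps [1, ∞) onto (−∞, −14].
The union (−9, ∞) ∪ (−∞, −14] omits the interval between −9 and −14; in particular −9 has no preimage. So T is not surjective.
Because the two images are disjoint, no x < 1 has T(x) = T(1), so we compute T⁻¹(−5): −5 lies in (−9, ∞), so solve −9x = −5: x = (−5 − 0)/(−9) = 5/9.

5/9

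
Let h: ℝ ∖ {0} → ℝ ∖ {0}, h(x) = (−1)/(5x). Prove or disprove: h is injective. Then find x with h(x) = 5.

-1/25

Suppose h(u) = h(v). Cross-multiplying: (−1)(5v) = (−1)(5u).
Expanding both sides and cancelling the symmetric terms leaves 5·(u − v) = 0. Since 5 ≠ 0, u = v. Thus h is injective.
Solving h(x) = 5: cross-multiplying gives −1 = 5(5x), which rearranges to −25x = 1, so x = −1/25.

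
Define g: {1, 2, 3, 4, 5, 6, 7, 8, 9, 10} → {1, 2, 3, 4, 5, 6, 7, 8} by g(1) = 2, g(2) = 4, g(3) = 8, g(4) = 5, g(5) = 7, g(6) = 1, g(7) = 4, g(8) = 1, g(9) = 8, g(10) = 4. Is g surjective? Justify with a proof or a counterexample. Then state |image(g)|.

No element maps to 3, so g is not surjective.
The image of g is {1, 2, 4, 5, 7, 8}, which has 6 elements.

6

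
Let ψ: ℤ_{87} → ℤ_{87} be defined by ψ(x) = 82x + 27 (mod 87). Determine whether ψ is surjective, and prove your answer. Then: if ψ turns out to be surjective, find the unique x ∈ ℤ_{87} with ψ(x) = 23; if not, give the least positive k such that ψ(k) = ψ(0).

Recall: ψ is surjective if every y in the codomain equals ψ(x) for some x in the domain.
Since gcd(82, 87) = 1, 82 is invertible modulo 87. Euclid's algorithm: 87 = 1·82 + 5, 82 = 16·5 + 2, 5 = 2·2 + 1; back-substituting gives 1 = 52·82 − 49·87, so 82⁻¹ ≡ 52 (mod 87).
For any y ∈ ℤ_{87}, x = 52(y − 27) mod 87 satisfies ψ(x) = 82·52(y − 27) + 27 ≡ y (since 82·52 ≡ 1 mod 87). So every y has a preimage.
Therefore ψ is surjective.
Since ψ is surjective, we find ψ⁻¹(23): we need 82x ≡ 23 − 27 ≡ 83 (mod 87). Using 82⁻¹ = 52: x ≡ 52·83 = 4316 = 49·87 + 53, so x = 53.
Check: ψ(53) = 82·53 + 27 = 4373 = 50·87 + 23 ≡ 23 (mod 87).

53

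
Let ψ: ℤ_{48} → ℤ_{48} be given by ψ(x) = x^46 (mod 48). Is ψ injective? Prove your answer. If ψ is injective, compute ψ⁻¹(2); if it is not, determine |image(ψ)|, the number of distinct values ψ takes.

ψ(2): Repeated squaring mod 48: 2^1 ≡ 2, 2^2 ≡ 2² = 4, 2^4 ≡ 4² = 16, 2^8 ≡ 16² = 256 ≡ 16, 2^16 ≡ 16² = 256 ≡ 16, 2^32 ≡ 16² = 256 ≡ 16. Since 46 = 32 + 8 + 4 + 2, 2^46 ≡ 16·16·16·4: 16·16 = 256 ≡ 16, then 16·16 = 256 ≡ 16, then 16·4 = 64 ≡ 16. So 2^46 ≡ 16 (mod 48).
ψ(4): Repeated squaring mod 48: 4^1 ≡ 4, 4^2 ≡ 4² = 16, 4^4 ≡ 16² = 256 ≡ 16, 4^8 ≡ 16² = 256 ≡ 16, 4^16 ≡ 16² = 256 ≡ 16, 4^32 ≡ 16² = 256 ≡ 16. Since 46 = 32 + 8 + 4 + 2, 4^46 ≡ 16·16·16·16: 16·16 = 256 ≡ 16, then 16·16 = 256 ≡ 16, then 16·16 = 256 ≡ 16. So 4^46 ≡ 16 (mod 48).
So ψ(2) = ψ(4) = 16 while 2 ≠ 4, therefore ψ is not injective.
Since ψ is not injective, we determine |image(ψ)|. Computing x^46 mod 48 for each x (by repeated squaring, reducing mod 48 at every step), the values ψ(0), ψ(1), …, ψ(47) are: 0, 1, 16, 9, 16, 25, 0, 1, 16, 33, 16, 25, 0, 25, 16, 33, 16, 1, 0, 25, 16, 9, 16, 1, 0, 1, 16, 9, 16, 25, 0, 1, 16, 33, 16, 25, 0, 25, 16, 33, 16, 1, 0, 25, 16, 9, 16, 1.
The distinct values are {0, 1, 9, 16, 25, 33}; there are 6 of them.

6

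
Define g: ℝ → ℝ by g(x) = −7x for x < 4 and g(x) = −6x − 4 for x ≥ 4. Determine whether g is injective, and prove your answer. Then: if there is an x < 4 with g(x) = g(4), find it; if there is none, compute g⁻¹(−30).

Both pieces are strictly decreasing (slopes −7 and −6), so each is injective on its own interval.
The left piece maps (−∞, 4) onto (−28, ∞); the right piece maps [4, ∞) onto (−∞, −28].
These images are disjoint, so no value is attained by both pieces. Hence g is injective.
Because the two images are disjoint, no x < 4 has g(x) = g(4), so we compute g⁻¹(−30): −30 lies in (−∞, −28], so solve −6x − 4 = −30: x = (−30 + 4)/(−6) = 13/3.

13/3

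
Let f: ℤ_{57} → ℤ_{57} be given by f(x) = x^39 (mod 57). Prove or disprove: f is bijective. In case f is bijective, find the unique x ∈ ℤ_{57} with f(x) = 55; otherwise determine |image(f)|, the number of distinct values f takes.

21

f(1) = 1^39 = 1.
f(7): Repeated squaring mod 57: 7^1 ≡ 7, 7^2 ≡ 7² = 49, 7^4 ≡ 49² = 2401 ≡ 7, 7^8 ≡ 7² = 49, 7^16 ≡ 49² = 2401 ≡ 7, 7^32 ≡ 7² = 49. Since 39 = 32 + 4 + 2 + 1, 7^39 ≡ 49·7·49·7: 49·7 = 343 ≡ 1, then 1·49 = 49, then 49·7 = 343 ≡ 1. So 7^39 ≡ 1 (mod 57).
So f(1) = f(7) = 1 while 1 ≠ 7, therefore f is not injective, hence not bijective.
Since f is not bijective, we determine |image(f)|. Computing x^39 mod 57 for each x (by repeated squaring, reducing mod 57 at every step), the values f(0), f(1), …, f(56) are: 0, 1, 8, 27, 7, 11, 45, 1, 56, 45, 31, 20, 18, 31, 8, 12, 49, 11, 18, 19, 20, 27, 46, 26, 30, 7, 20, 18, 7, 50, 39, 37, 50, 27, 31, 11, 30, 37, 38, 39, 46, 8, 45, 49, 26, 39, 37, 26, 12, 1, 56, 12, 46, 50, 30, 49, 56.
The distinct values are {0, 1, 7, 8, 11, 12, 18, 19, 20, 26, 27, 30, 31, 37, 38, 39, 45, 46, 49, 50, 56}; there are 21 of them.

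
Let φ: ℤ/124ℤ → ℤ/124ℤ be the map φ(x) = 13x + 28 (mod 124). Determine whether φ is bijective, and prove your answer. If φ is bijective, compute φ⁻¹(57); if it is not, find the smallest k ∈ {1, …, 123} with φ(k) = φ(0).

69

If φ(s) = φ(t), then 13s ≡ 13t (mod 124). Because gcd(13, 124) = 1, we may cancel 13 to get s ≡ t (mod 124).
We now compute 13⁻¹ mod 124 explicitly. Euclid's algorithm: 124 = 9·13 + 7, 13 = 1·7 + 6, 7 = 1·6 + 1; back-substituting gives 1 = 105·13 − 11·124, so 13⁻¹ ≡ 105 (mod 124).
Then y ↦ 105(y − 28) is a two-sided inverse to φ, so every y ∈ ℤ/124ℤ has a preimage.
Thus φ is bijective.
Since φ is bijective, we compute φ⁻¹(57): solve 13x + 28 ≡ 57 (mod 124), i.e. 13x ≡ 29 (mod 124).
Multiplying by 13⁻¹ = 105 gives x ≡ 105·29 = 3045 = 24·124 + 69 ≡ 69 (mod 124).
Check: φ(69) = 13·69 + 28 = 925 = 7·124 + 57 ≡ 57 (mod 124).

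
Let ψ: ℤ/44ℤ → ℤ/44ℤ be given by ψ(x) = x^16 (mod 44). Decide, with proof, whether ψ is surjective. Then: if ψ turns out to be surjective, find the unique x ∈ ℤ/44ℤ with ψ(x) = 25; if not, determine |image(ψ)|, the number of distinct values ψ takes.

12

ψ(10): Repeated squaring mod 44: 10^1 ≡ 10, 10^2 ≡ 10² = 100 ≡ 12, 10^4 ≡ 12² = 144 ≡ 12, 10^8 ≡ 12² = 144 ≡ 12, 10^16 ≡ 12² = 144 ≡ 12. So 10^16 ≡ 12 (mod 44).
ψ(12): Repeated squaring mod 44: 12^1 ≡ 12, 12^2 ≡ 12² = 144 ≡ 12, 12^4 ≡ 12² = 144 ≡ 12, 12^8 ≡ 12² = 144 ≡ 12, 12^16 ≡ 12² = 144 ≡ 12. So 12^16 ≡ 12 (mod 44).
So ψ(10) = ψ(12) = 12 while 10 ≠ 12, therefore ψ is not injective.
A non-injective map from the 44-element set ℤ/44ℤ to itself takes at most 43 distinct values, so it cannot be surjective. Hence ψ is not surjective.
Since ψ is not surjective, we determine |image(ψ)|. Computing x^16 mod 44 for each x (by repeated squaring, reducing mod 44 at every step), the values ψ(0), ψ(1), …, ψ(43) are: 0, 1, 20, 25, 4, 5, 16, 37, 36, 9, 12, 33, 12, 9, 36, 37, 16, 5, 4, 25, 20, 1, 0, 1, 20, 25, 4, 5, 16, 37, 36, 9, 12, 33, 12, 9, 36, 37, 16, 5, 4, 25, 20, 1.
The distinct values are {0, 1, 4, 5, 9, 12, 16, 20, 25, 33, 36, 37}; there are 12 of them.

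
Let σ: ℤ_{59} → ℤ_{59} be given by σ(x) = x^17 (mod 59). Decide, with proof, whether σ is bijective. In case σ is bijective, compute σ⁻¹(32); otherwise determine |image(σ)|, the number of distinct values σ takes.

Since 59 is prime, the nonzero elements of ℤ_{59} form a cyclic group of order 58.
As gcd(17, 58) = 1, raising to the 17th power is a bijection on this group: if s^17 ≡ t^17 then (st^{−1})^17 = 1, and the only element of order dividing gcd(17, 58) = 1 is 1, so s = t.
With σ(0) = 0 this makes σ injective on all of ℤ_{59}, hence bijective (finite equal-size domain and codomain). In particular σ is bijective.
Since σ is bijective, we find the preimage of 32. The inverse of x ↦ x^17 on (ℤ_{59})^× is x ↦ x^41, because 17·41 = 697 = 12·58 + 1 ≡ 1 (mod 58) and x^{58} = 1 for x ≠ 0 (Fermat). So σ⁻¹(32) = 32^41 mod 59.
Repeated squaring mod 59: 32^1 ≡ 32, 32^2 ≡ 32² = 1024 ≡ 21, 32^4 ≡ 21² = 441 ≡ 28, 32^8 ≡ 28² = 784 ≡ 17, 32^16 ≡ 17² = 289 ≡ 53, 32^32 ≡ 53² = 2809 ≡ 36. Since 41 = 32 + 8 + 1, 32^41 ≡ 36·17·32: 36·17 = 612 ≡ 22, then 22·32 = 704 ≡ 55. So 32^41 ≡ 55 (mod 59).
Hence σ⁻¹(32) = 55.

55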